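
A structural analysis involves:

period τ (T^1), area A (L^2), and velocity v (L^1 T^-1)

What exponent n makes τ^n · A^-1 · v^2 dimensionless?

2

Balance the T exponent: (1)·n from τ, plus −(0) + 2·(-1) = -2 from the rest, must sum to zero.
n − 2 = 0, so n = 2.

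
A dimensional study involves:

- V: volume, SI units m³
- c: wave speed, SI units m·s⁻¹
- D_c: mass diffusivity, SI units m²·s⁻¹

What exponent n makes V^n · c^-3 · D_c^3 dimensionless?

-1

Balance the L exponent: (3)·n from V, plus −3·(1) + 3·(2) = 3 from the rest, must sum to zero.
3n + 3 = 0, so n = -1.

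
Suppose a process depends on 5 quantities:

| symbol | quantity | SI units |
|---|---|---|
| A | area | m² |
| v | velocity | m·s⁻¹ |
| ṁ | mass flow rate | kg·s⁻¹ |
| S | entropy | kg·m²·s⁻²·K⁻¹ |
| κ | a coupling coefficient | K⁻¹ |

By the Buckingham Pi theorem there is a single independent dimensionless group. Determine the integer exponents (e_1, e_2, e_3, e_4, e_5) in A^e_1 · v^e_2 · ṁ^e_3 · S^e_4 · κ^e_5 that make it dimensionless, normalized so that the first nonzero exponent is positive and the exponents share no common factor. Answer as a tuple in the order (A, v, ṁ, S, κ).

(1, 2, 2, -2, 2)

M: e_1·(0) + e_2·(0) + e_3·(1) + e_4·(1) + e_5·(0) = 0
L: e_1·(2) + e_2·(1) + e_3·(0) + e_4·(2) + e_5·(0) = 0
T: e_1·(0) + e_2·(-1) + e_3·(-1) + e_4·(-2) + e_5·(0) = 0
Θ: e_1·(0) + e_2·(0) + e_3·(0) + e_4·(-1) + e_5·(-1) = 0
Solving this homogeneous linear system for the smallest-integer solution (first nonzero entry positive) gives (1, 2, 2, -2, 2).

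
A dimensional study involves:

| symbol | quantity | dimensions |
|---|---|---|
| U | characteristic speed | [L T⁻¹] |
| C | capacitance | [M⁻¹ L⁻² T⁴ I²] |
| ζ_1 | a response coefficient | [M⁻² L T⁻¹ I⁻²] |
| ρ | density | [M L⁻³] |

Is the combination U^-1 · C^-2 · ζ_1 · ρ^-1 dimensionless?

Sum the exponent of each base dimension across the product:
  M: −[U]_M − 2·[C]_M + [ζ_1]_M − [ρ]_M = −(0) − 2·(-1) + (-2) − (1) = -1
  L: −[U]_L − 2·[C]_L + [ζ_1]_L − [ρ]_L = −(1) − 2·(-2) + (1) − (-3) = 7
  T: −[U]_T − 2·[C]_T + [ζ_1]_T − [ρ]_T = −(-1) − 2·(4) + (-1) − (0) = -8
  I: −[U]_I − 2·[C]_I + [ζ_1]_I − [ρ]_I = −(0) − 2·(2) + (-2) − (0) = -6
Net dimensions [M⁻¹ L⁷ T⁻⁸ I⁻⁶] ≠ [1] — not dimensionless.

no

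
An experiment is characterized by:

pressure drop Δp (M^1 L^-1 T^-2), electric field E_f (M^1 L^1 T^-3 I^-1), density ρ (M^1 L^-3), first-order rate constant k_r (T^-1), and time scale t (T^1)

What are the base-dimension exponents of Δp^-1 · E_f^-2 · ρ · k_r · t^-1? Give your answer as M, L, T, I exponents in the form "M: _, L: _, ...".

M: -2, L: -4, T: 6, I: 2

Collect each base-dimension exponent across the product:
  M: −(1) − 2·(1) + (1) + (0) − (0) = -2
  L: −(-1) − 2·(1) + (-3) + (0) − (0) = -4
  T: −(-2) − 2·(-3) + (0) + (-1) − (1) = 6
  I: −(0) − 2·(-1) + (0) + (0) − (0) = 2
So the dimensions are [M⁻² L⁻⁴ T⁶ I²].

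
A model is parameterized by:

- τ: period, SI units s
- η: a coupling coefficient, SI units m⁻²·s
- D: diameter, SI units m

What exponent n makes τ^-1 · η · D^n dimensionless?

2

Balance the L exponent: (1)·n from D, plus −(0) + (-2) = -2 from the rest, must sum to zero.
n − 2 = 0, so n = 2.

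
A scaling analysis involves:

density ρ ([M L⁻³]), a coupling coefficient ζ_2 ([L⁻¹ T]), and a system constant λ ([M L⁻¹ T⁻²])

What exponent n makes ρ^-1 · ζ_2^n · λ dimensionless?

2

Balance the L exponent: (-1)·n from ζ_2, plus −(-3) + (-1) = 2 from the rest, must sum to zero.
−n + 2 = 0, so n = 2.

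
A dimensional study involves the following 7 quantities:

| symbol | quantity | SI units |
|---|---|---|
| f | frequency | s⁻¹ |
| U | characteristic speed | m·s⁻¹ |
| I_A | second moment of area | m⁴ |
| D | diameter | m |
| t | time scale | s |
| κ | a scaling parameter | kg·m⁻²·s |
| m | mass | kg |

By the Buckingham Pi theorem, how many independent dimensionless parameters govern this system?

There are 7 variables and 3 base dimensions (M, L, T).
The dimension matrix has rank 3.
Independent dimensionless groups: 7 − 3 = 4.

4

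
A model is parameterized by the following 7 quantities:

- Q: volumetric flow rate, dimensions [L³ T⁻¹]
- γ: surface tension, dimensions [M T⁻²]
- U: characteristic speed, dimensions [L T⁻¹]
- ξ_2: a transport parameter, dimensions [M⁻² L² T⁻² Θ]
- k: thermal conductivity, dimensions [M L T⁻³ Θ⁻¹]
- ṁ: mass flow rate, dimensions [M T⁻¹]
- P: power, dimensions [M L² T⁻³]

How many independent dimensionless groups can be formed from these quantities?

3

There are 7 variables and 4 base dimensions (M, L, T, Θ).
The dimension matrix has rank 4.
Independent dimensionless groups: 7 − 4 = 3.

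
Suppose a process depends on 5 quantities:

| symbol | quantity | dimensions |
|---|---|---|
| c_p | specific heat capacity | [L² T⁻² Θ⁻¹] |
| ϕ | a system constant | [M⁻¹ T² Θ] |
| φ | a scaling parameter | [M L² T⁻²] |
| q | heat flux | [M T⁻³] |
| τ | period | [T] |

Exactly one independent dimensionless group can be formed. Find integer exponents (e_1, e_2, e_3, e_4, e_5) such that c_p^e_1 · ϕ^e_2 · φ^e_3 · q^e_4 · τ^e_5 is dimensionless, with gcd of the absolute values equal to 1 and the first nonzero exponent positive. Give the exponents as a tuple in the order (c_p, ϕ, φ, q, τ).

M: e_1·(0) + e_2·(-1) + e_3·(1) + e_4·(1) + e_5·(0) = 0
L: e_1·(2) + e_2·(0) + e_3·(2) + e_4·(0) + e_5·(0) = 0
T: e_1·(-2) + e_2·(2) + e_3·(-2) + e_4·(-3) + e_5·(1) = 0
Θ: e_1·(-1) + e_2·(1) + e_3·(0) + e_4·(0) + e_5·(0) = 0
Solving this homogeneous linear system for the smallest-integer solution (first nonzero entry positive) gives (1, 1, -1, 2, 4).

(1, 1, -1, 2, 4)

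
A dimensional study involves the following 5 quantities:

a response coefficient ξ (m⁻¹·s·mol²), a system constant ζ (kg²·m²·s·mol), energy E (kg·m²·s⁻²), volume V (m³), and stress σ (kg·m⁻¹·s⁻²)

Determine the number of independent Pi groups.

1

There are 5 variables and 4 base dimensions (M, L, T, N).
The dimension matrix has rank 4.
Independent dimensionless groups: 5 − 4 = 1.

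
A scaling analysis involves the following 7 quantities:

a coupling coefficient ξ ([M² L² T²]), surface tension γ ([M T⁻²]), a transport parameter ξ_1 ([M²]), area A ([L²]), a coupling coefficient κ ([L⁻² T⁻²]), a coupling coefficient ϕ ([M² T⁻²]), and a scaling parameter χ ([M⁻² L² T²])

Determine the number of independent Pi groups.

There are 7 variables and 3 base dimensions (M, L, T).
The dimension matrix has rank 3.
Independent dimensionless groups: 7 − 3 = 4.

4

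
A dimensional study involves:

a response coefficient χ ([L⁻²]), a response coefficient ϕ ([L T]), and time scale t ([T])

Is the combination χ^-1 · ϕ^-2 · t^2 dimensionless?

yes

Sum the exponent of each base dimension across the product:
  L: −[χ]_L − 2·[ϕ]_L + 2·[t]_L = −(-2) − 2·(1) + 2·(0) = 0
  T: −[χ]_T − 2·[ϕ]_T + 2·[t]_T = −(0) − 2·(1) + 2·(1) = 0
All base exponents vanish — dimensionless.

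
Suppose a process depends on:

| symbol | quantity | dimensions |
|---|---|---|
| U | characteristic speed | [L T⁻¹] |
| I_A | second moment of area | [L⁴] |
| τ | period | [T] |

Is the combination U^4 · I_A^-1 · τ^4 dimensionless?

Sum the exponent of each base dimension across the product:
  L: 4·[U]_L − [I_A]_L + 4·[τ]_L = 4·(1) − (4) + 4·(0) = 0
  T: 4·[U]_T − [I_A]_T + 4·[τ]_T = 4·(-1) − (0) + 4·(1) = 0
All base exponents vanish — dimensionless.

yes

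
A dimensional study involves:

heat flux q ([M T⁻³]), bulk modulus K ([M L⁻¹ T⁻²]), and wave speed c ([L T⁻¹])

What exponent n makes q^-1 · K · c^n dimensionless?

1

Balance the L exponent: (1)·n from c, plus −(0) + (-1) = -1 from the rest, must sum to zero.
n − 1 = 0, so n = 1.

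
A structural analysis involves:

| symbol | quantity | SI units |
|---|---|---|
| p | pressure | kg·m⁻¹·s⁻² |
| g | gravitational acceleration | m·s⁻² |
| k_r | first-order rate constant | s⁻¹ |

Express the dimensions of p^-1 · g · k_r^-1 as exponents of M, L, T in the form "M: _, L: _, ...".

M: -1, L: 2, T: 1

Collect each base-dimension exponent across the product:
  M: −(1) + (0) − (0) = -1
  L: −(-1) + (1) − (0) = 2
  T: −(-2) + (-2) − (-1) = 1
So the dimensions are [M⁻¹ L² T].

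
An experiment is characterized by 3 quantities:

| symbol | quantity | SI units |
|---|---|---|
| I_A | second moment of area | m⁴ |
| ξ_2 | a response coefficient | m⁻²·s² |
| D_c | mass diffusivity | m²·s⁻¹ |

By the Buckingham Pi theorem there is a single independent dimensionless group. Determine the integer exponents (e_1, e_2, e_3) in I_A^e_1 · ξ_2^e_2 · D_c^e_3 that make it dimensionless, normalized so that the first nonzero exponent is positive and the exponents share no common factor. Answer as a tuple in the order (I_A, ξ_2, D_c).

(1, -2, -4)

L: e_1·(4) + e_2·(-2) + e_3·(2) = 0
T: e_1·(0) + e_2·(2) + e_3·(-1) = 0
Solving this homogeneous linear system for the smallest-integer solution (first nonzero entry positive) gives (1, -2, -4).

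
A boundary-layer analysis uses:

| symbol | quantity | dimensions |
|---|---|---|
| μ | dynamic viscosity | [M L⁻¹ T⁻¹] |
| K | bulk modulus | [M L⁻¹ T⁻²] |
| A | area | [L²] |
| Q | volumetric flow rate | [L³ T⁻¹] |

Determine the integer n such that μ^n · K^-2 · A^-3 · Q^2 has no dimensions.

Balance the M exponent: (1)·n from μ, plus −2·(1) − 3·(0) + 2·(0) = -2 from the rest, must sum to zero.
n − 2 = 0, so n = 2.

2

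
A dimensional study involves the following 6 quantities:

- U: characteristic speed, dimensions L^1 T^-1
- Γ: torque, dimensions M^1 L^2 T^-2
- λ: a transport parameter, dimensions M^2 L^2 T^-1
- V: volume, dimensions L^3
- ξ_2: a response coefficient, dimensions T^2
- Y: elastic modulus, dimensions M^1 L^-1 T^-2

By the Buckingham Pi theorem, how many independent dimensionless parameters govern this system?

3

There are 6 variables and 3 base dimensions (M, L, T).
The dimension matrix has rank 3.
Independent dimensionless groups: 6 − 3 = 3.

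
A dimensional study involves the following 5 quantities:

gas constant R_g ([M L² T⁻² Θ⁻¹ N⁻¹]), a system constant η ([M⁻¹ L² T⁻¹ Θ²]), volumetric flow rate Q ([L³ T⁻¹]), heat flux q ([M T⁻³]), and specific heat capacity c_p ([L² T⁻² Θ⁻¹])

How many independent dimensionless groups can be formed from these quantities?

There are 5 variables and 5 base dimensions (M, L, T, Θ, N).
The dimension matrix has rank 5.
Independent dimensionless groups: 5 − 5 = 0.

0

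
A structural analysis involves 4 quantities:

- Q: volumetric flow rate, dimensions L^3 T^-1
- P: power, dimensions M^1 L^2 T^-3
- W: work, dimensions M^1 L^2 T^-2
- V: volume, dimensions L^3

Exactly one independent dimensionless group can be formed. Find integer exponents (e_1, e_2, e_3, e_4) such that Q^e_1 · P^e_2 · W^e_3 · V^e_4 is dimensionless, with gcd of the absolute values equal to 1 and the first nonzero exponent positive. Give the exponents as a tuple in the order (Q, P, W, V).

(1, -1, 1, -1)

M: e_1·(0) + e_2·(1) + e_3·(1) + e_4·(0) = 0
L: e_1·(3) + e_2·(2) + e_3·(2) + e_4·(3) = 0
T: e_1·(-1) + e_2·(-3) + e_3·(-2) + e_4·(0) = 0
Solving this homogeneous linear system for the smallest-integer solution (first nonzero entry positive) gives (1, -1, 1, -1).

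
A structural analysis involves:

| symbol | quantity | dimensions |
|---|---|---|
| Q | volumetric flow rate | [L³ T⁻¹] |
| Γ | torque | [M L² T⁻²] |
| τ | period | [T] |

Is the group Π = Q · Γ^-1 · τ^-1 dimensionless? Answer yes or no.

no

Sum the exponent of each base dimension across the product:
  M: [Q]_M − [Γ]_M − [τ]_M = (0) − (1) − (0) = -1
  L: [Q]_L − [Γ]_L − [τ]_L = (3) − (2) − (0) = 1
  T: [Q]_T − [Γ]_T − [τ]_T = (-1) − (-2) − (1) = 0
Net dimensions [M⁻¹ L] ≠ [1] — not dimensionless.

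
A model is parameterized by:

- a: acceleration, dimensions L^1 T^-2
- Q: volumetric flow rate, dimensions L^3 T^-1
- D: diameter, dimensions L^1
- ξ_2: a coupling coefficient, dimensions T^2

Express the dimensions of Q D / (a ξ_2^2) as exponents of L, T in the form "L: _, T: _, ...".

L: 3, T: -3

Collect each base-dimension exponent across the product:
  L: −(1) + (3) + (1) − 2·(0) = 3
  T: −(-2) + (-1) + (0) − 2·(2) = -3
So the dimensions are [L³ T⁻³].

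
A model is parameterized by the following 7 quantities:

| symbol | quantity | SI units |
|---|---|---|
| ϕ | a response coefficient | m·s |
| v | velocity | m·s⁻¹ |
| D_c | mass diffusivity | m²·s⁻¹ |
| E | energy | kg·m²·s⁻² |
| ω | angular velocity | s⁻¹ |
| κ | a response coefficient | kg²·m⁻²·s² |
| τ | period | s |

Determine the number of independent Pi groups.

There are 7 variables and 3 base dimensions (M, L, T).
The dimension matrix has rank 3.
Independent dimensionless groups: 7 − 3 = 4.

4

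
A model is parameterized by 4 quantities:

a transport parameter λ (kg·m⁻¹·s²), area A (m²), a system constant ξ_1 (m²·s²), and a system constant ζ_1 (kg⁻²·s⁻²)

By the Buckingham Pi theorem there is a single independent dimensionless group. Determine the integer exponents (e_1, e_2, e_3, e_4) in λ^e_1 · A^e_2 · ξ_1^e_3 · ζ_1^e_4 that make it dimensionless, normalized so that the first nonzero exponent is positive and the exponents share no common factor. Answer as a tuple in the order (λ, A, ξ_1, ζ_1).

(2, 2, -1, 1)

M: e_1·(1) + e_2·(0) + e_3·(0) + e_4·(-2) = 0
L: e_1·(-1) + e_2·(2) + e_3·(2) + e_4·(0) = 0
T: e_1·(2) + e_2·(0) + e_3·(2) + e_4·(-2) = 0
Solving this homogeneous linear system for the smallest-integer solution (first nonzero entry positive) gives (2, 2, -1, 1).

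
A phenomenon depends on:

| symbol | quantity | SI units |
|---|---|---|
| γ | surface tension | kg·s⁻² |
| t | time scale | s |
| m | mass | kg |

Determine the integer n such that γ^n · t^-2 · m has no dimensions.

-1

Balance the M exponent: (1)·n from γ, plus −2·(0) + (1) = 1 from the rest, must sum to zero.
n + 1 = 0, so n = -1.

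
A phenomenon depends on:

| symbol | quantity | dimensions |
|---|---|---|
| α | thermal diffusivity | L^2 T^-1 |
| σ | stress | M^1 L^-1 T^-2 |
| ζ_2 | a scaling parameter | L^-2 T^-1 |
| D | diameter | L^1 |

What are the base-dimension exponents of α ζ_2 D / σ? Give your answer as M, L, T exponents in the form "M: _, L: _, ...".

M: -1, L: 2, T: 0

Collect each base-dimension exponent across the product:
  M: (0) − (1) + (0) + (0) = -1
  L: (2) − (-1) + (-2) + (1) = 2
  T: (-1) − (-2) + (-1) + (0) = 0
So the dimensions are [M⁻¹ L²].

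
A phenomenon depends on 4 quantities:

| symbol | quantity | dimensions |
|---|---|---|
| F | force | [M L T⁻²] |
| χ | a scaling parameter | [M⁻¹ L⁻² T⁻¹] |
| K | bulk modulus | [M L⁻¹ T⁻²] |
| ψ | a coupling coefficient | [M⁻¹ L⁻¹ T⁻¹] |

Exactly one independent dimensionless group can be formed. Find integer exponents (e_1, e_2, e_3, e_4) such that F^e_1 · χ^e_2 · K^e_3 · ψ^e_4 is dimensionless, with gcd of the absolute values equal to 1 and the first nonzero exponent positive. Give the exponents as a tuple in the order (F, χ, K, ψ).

(1, 2, -1, -2)

M: e_1·(1) + e_2·(-1) + e_3·(1) + e_4·(-1) = 0
L: e_1·(1) + e_2·(-2) + e_3·(-1) + e_4·(-1) = 0
T: e_1·(-2) + e_2·(-1) + e_3·(-2) + e_4·(-1) = 0
Solving this homogeneous linear system for the smallest-integer solution (first nonzero entry positive) gives (1, 2, -1, -2).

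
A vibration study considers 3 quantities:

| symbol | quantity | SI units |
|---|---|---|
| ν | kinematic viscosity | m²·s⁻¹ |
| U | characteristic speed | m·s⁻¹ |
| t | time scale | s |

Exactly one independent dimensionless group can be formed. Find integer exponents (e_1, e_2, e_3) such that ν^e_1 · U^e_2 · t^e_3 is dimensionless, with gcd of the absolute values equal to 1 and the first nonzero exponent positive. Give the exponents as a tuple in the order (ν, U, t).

(1, -2, -1)

L: e_1·(2) + e_2·(1) + e_3·(0) = 0
T: e_1·(-1) + e_2·(-1) + e_3·(1) = 0
Solving this homogeneous linear system for the smallest-integer solution (first nonzero entry positive) gives (1, -2, -1).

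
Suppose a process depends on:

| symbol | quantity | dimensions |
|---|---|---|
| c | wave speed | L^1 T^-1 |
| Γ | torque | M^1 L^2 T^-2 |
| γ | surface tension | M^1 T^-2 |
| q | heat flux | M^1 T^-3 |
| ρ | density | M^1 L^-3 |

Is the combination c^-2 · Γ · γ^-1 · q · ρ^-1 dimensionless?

Sum the exponent of each base dimension across the product:
  M: −2·[c]_M + [Γ]_M − [γ]_M + [q]_M − [ρ]_M = −2·(0) + (1) − (1) + (1) − (1) = 0
  L: −2·[c]_L + [Γ]_L − [γ]_L + [q]_L − [ρ]_L = −2·(1) + (2) − (0) + (0) − (-3) = 3
  T: −2·[c]_T + [Γ]_T − [γ]_T + [q]_T − [ρ]_T = −2·(-1) + (-2) − (-2) + (-3) − (0) = -1
Net dimensions [L³ T⁻¹] ≠ [1] — not dimensionless.

no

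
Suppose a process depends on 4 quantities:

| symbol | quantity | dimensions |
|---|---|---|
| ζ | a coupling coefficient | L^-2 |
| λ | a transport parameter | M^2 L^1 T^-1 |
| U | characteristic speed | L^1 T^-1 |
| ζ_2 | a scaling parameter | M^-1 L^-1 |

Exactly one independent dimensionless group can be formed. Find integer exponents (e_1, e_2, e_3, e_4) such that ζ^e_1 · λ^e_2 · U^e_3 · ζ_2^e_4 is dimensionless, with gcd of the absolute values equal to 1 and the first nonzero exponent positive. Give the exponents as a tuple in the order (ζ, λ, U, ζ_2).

(1, -1, 1, -2)

M: e_1·(0) + e_2·(2) + e_3·(0) + e_4·(-1) = 0
L: e_1·(-2) + e_2·(1) + e_3·(1) + e_4·(-1) = 0
T: e_1·(0) + e_2·(-1) + e_3·(-1) + e_4·(0) = 0
Solving this homogeneous linear system for the smallest-integer solution (first nonzero entry positive) gives (1, -1, 1, -2).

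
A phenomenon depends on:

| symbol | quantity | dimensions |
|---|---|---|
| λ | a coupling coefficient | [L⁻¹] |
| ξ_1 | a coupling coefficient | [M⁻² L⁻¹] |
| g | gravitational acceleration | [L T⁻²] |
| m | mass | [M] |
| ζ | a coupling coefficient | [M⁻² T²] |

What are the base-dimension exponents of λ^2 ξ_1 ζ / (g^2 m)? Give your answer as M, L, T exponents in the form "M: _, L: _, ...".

M: -5, L: -5, T: 6

Collect each base-dimension exponent across the product:
  M: 2·(0) + (-2) − 2·(0) − (1) + (-2) = -5
  L: 2·(-1) + (-1) − 2·(1) − (0) + (0) = -5
  T: 2·(0) + (0) − 2·(-2) − (0) + (2) = 6
So the dimensions are [M⁻⁵ L⁻⁵ T⁶].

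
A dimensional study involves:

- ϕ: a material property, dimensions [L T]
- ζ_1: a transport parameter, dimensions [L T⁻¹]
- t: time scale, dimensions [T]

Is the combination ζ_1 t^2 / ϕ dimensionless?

yes

Sum the exponent of each base dimension across the product:
  L: −[ϕ]_L + [ζ_1]_L + 2·[t]_L = −(1) + (1) + 2·(0) = 0
  T: −[ϕ]_T + [ζ_1]_T + 2·[t]_T = −(1) + (-1) + 2·(1) = 0
All base exponents vanish — dimensionless.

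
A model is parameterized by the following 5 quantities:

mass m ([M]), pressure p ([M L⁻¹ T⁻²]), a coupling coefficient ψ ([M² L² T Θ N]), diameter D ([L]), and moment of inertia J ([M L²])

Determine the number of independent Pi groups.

1

There are 5 variables and 5 base dimensions (M, L, T, Θ, N).
The dimension matrix has rank 4 (less than 5: the dimension vectors are linearly dependent).
Independent dimensionless groups: 5 − 4 = 1.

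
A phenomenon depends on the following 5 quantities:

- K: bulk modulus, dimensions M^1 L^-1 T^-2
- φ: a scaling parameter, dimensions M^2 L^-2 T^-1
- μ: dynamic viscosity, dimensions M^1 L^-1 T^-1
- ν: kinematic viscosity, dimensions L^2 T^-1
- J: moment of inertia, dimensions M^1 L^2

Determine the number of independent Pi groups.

There are 5 variables and 3 base dimensions (M, L, T).
The dimension matrix has rank 3.
Independent dimensionless groups: 5 − 3 = 2.

2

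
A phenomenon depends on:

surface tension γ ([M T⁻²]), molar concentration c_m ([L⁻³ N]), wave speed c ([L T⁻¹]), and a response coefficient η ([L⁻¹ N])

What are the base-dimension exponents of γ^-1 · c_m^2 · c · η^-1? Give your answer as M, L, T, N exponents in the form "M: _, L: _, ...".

Collect each base-dimension exponent across the product:
  M: −(1) + 2·(0) + (0) − (0) = -1
  L: −(0) + 2·(-3) + (1) − (-1) = -4
  T: −(-2) + 2·(0) + (-1) − (0) = 1
  N: −(0) + 2·(1) + (0) − (1) = 1
So the dimensions are [M⁻¹ L⁻⁴ T N].

M: -1, L: -4, T: 1, N: 1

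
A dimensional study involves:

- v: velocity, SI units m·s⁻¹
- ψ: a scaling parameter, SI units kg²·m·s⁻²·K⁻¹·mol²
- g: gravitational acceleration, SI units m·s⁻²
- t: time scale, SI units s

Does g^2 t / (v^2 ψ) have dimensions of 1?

no

Sum the exponent of each base dimension across the product:
  M: −2·[v]_M − [ψ]_M + 2·[g]_M + [t]_M = −2·(0) − (2) + 2·(0) + (0) = -2
  L: −2·[v]_L − [ψ]_L + 2·[g]_L + [t]_L = −2·(1) − (1) + 2·(1) + (0) = -1
  T: −2·[v]_T − [ψ]_T + 2·[g]_T + [t]_T = −2·(-1) − (-2) + 2·(-2) + (1) = 1
  Θ: −2·[v]_Θ − [ψ]_Θ + 2·[g]_Θ + [t]_Θ = −2·(0) − (-1) + 2·(0) + (0) = 1
  N: −2·[v]_N − [ψ]_N + 2·[g]_N + [t]_N = −2·(0) − (2) + 2·(0) + (0) = -2
Net dimensions [M⁻² L⁻¹ T Θ N⁻²] ≠ [1] — not dimensionless.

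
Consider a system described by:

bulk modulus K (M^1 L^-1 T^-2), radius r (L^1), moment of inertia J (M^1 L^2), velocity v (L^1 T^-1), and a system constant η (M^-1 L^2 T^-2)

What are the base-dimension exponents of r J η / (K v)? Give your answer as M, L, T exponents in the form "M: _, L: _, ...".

Collect each base-dimension exponent across the product:
  M: −(1) + (0) + (1) − (0) + (-1) = -1
  L: −(-1) + (1) + (2) − (1) + (2) = 5
  T: −(-2) + (0) + (0) − (-1) + (-2) = 1
So the dimensions are [M⁻¹ L⁵ T].

M: -1, L: 5, T: 1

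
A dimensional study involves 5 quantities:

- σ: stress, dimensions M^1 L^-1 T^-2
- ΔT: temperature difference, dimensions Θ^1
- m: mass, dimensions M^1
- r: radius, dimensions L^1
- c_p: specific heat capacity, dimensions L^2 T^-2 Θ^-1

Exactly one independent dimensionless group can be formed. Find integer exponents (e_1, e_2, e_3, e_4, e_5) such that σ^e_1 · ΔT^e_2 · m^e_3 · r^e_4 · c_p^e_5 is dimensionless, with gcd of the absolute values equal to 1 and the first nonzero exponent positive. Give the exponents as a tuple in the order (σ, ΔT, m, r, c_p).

M: e_1·(1) + e_2·(0) + e_3·(1) + e_4·(0) + e_5·(0) = 0
L: e_1·(-1) + e_2·(0) + e_3·(0) + e_4·(1) + e_5·(2) = 0
T: e_1·(-2) + e_2·(0) + e_3·(0) + e_4·(0) + e_5·(-2) = 0
Θ: e_1·(0) + e_2·(1) + e_3·(0) + e_4·(0) + e_5·(-1) = 0
Solving this homogeneous linear system for the smallest-integer solution (first nonzero entry positive) gives (1, -1, -1, 3, -1).

(1, -1, -1, 3, -1)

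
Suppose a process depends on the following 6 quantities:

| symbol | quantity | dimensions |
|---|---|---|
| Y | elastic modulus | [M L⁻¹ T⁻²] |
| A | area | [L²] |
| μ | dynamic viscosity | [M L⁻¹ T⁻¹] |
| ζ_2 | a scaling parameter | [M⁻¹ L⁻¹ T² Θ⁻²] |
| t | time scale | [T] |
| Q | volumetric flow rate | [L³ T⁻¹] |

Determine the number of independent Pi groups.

There are 6 variables and 4 base dimensions (M, L, T, Θ).
The dimension matrix has rank 4.
Independent dimensionless groups: 6 − 4 = 2.

2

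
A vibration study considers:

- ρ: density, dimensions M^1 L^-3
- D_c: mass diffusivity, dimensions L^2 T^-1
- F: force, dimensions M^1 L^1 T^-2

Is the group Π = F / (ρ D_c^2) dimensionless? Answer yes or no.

yes

Sum the exponent of each base dimension across the product:
  M: −[ρ]_M − 2·[D_c]_M + [F]_M = −(1) − 2·(0) + (1) = 0
  L: −[ρ]_L − 2·[D_c]_L + [F]_L = −(-3) − 2·(2) + (1) = 0
  T: −[ρ]_T − 2·[D_c]_T + [F]_T = −(0) − 2·(-1) + (-2) = 0
All base exponents vanish — dimensionless.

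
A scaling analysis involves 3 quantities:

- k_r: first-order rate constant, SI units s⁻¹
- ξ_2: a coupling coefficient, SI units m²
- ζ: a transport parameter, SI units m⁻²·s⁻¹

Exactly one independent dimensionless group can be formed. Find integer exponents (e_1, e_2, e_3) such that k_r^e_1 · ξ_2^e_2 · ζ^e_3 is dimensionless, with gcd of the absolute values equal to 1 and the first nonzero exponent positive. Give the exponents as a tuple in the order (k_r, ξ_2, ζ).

L: e_1·(0) + e_2·(2) + e_3·(-2) = 0
T: e_1·(-1) + e_2·(0) + e_3·(-1) = 0
Solving this homogeneous linear system for the smallest-integer solution (first nonzero entry positive) gives (1, -1, -1).

(1, -1, -1)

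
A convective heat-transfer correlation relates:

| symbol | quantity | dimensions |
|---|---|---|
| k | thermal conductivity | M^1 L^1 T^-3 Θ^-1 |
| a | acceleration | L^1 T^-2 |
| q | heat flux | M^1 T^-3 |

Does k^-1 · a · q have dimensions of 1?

no

Sum the exponent of each base dimension across the product:
  M: −[k]_M + [a]_M + [q]_M = −(1) + (0) + (1) = 0
  L: −[k]_L + [a]_L + [q]_L = −(1) + (1) + (0) = 0
  T: −[k]_T + [a]_T + [q]_T = −(-3) + (-2) + (-3) = -2
  Θ: −[k]_Θ + [a]_Θ + [q]_Θ = −(-1) + (0) + (0) = 1
Net dimensions [T⁻² Θ] ≠ [1] — not dimensionless.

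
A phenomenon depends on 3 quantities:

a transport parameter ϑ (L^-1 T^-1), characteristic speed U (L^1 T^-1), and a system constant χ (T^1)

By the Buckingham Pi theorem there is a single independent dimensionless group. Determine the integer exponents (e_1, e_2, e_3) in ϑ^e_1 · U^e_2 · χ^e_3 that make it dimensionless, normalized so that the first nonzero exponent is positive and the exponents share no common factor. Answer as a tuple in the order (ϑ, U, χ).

(1, 1, 2)

L: e_1·(-1) + e_2·(1) + e_3·(0) = 0
T: e_1·(-1) + e_2·(-1) + e_3·(1) = 0
Solving this homogeneous linear system for the smallest-integer solution (first nonzero entry positive) gives (1, 1, 2).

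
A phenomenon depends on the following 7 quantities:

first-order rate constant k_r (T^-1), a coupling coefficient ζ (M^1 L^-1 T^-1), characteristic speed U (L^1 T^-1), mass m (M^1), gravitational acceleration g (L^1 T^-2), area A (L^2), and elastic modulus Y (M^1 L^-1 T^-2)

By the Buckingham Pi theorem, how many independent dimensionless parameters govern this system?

There are 7 variables and 3 base dimensions (M, L, T).
The dimension matrix has rank 3.
Independent dimensionless groups: 7 − 3 = 4.

4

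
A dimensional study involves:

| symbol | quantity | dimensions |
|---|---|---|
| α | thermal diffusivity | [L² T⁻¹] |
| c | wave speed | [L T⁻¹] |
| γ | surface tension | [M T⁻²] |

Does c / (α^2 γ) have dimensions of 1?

Sum the exponent of each base dimension across the product:
  M: −2·[α]_M + [c]_M − [γ]_M = −2·(0) + (0) − (1) = -1
  L: −2·[α]_L + [c]_L − [γ]_L = −2·(2) + (1) − (0) = -3
  T: −2·[α]_T + [c]_T − [γ]_T = −2·(-1) + (-1) − (-2) = 3
Net dimensions [M⁻¹ L⁻³ T³] ≠ [1] — not dimensionless.

no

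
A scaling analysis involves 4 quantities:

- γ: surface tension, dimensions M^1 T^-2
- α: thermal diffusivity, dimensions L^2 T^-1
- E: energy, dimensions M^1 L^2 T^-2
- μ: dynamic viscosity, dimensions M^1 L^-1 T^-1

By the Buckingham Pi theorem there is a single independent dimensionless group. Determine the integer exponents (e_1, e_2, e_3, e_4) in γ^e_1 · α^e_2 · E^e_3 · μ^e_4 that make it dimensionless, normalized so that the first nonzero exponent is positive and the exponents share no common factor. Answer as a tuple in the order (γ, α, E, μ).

(1, -2, 1, -2)

M: e_1·(1) + e_2·(0) + e_3·(1) + e_4·(1) = 0
L: e_1·(0) + e_2·(2) + e_3·(2) + e_4·(-1) = 0
T: e_1·(-2) + e_2·(-1) + e_3·(-2) + e_4·(-1) = 0
Solving this homogeneous linear system for the smallest-integer solution (first nonzero entry positive) gives (1, -2, 1, -2).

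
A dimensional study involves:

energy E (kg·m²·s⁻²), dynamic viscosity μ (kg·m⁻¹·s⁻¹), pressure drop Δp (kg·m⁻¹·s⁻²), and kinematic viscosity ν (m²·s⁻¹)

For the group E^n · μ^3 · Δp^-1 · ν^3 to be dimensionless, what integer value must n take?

Balance the M exponent: (1)·n from E, plus 3·(1) − (1) + 3·(0) = 2 from the rest, must sum to zero.
n + 2 = 0, so n = -2.

-2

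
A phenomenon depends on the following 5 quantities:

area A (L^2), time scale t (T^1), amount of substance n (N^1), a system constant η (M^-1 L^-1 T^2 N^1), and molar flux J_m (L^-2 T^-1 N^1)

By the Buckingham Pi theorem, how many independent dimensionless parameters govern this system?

1

There are 5 variables and 4 base dimensions (M, L, T, N).
The dimension matrix has rank 4.
Independent dimensionless groups: 5 − 4 = 1.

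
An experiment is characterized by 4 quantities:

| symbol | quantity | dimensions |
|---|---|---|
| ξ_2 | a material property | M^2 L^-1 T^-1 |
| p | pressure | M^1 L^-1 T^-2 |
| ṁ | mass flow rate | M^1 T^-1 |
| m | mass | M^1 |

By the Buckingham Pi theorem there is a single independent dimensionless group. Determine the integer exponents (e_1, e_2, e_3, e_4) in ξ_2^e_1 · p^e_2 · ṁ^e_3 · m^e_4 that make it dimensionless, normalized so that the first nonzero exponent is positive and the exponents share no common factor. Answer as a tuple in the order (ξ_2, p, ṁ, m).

M: e_1·(2) + e_2·(1) + e_3·(1) + e_4·(1) = 0
L: e_1·(-1) + e_2·(-1) + e_3·(0) + e_4·(0) = 0
T: e_1·(-1) + e_2·(-2) + e_3·(-1) + e_4·(0) = 0
Solving this homogeneous linear system for the smallest-integer solution (first nonzero entry positive) gives (1, -1, 1, -2).

(1, -1, 1, -2)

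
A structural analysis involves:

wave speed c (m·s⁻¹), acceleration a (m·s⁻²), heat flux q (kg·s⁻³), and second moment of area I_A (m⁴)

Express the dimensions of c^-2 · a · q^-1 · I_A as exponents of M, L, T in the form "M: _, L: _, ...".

Collect each base-dimension exponent across the product:
  M: −2·(0) + (0) − (1) + (0) = -1
  L: −2·(1) + (1) − (0) + (4) = 3
  T: −2·(-1) + (-2) − (-3) + (0) = 3
So the dimensions are [M⁻¹ L³ T³].

M: -1, L: 3, T: 3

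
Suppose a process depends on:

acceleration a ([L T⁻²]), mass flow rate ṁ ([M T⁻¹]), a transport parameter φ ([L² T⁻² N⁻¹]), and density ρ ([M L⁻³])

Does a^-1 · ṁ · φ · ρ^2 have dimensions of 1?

Sum the exponent of each base dimension across the product:
  M: −[a]_M + [ṁ]_M + [φ]_M + 2·[ρ]_M = −(0) + (1) + (0) + 2·(1) = 3
  L: −[a]_L + [ṁ]_L + [φ]_L + 2·[ρ]_L = −(1) + (0) + (2) + 2·(-3) = -5
  T: −[a]_T + [ṁ]_T + [φ]_T + 2·[ρ]_T = −(-2) + (-1) + (-2) + 2·(0) = -1
  N: −[a]_N + [ṁ]_N + [φ]_N + 2·[ρ]_N = −(0) + (0) + (-1) + 2·(0) = -1
Net dimensions [M³ L⁻⁵ T⁻¹ N⁻¹] ≠ [1] — not dimensionless.

no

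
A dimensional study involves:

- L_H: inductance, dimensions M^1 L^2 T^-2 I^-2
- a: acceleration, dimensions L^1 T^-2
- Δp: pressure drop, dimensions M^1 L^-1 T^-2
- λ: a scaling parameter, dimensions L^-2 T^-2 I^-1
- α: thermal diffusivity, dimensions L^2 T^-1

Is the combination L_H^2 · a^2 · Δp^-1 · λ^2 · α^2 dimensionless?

no

Sum the exponent of each base dimension across the product:
  M: 2·[L_H]_M + 2·[a]_M − [Δp]_M + 2·[λ]_M + 2·[α]_M = 2·(1) + 2·(0) − (1) + 2·(0) + 2·(0) = 1
  L: 2·[L_H]_L + 2·[a]_L − [Δp]_L + 2·[λ]_L + 2·[α]_L = 2·(2) + 2·(1) − (-1) + 2·(-2) + 2·(2) = 7
  T: 2·[L_H]_T + 2·[a]_T − [Δp]_T + 2·[λ]_T + 2·[α]_T = 2·(-2) + 2·(-2) − (-2) + 2·(-2) + 2·(-1) = -12
  I: 2·[L_H]_I + 2·[a]_I − [Δp]_I + 2·[λ]_I + 2·[α]_I = 2·(-2) + 2·(0) − (0) + 2·(-1) + 2·(0) = -6
Net dimensions [M L⁷ T⁻¹² I⁻⁶] ≠ [1] — not dimensionless.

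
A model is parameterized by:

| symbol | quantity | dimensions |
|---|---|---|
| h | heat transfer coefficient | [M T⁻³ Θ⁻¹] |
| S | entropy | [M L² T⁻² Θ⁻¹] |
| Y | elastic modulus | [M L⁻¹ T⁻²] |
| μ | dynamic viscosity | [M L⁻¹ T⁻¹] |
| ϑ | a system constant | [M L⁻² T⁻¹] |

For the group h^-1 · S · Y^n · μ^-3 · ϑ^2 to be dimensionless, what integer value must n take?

Balance the M exponent: (1)·n from Y, plus −(1) + (1) − 3·(1) + 2·(1) = -1 from the rest, must sum to zero.
n − 1 = 0, so n = 1.

1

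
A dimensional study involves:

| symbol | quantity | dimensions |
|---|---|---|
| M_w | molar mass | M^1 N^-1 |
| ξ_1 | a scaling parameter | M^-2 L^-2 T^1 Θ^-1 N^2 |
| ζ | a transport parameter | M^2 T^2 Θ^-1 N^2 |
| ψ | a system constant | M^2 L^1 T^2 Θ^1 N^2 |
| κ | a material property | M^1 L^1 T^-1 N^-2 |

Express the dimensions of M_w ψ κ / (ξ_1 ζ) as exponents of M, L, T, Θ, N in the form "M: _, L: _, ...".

M: 4, L: 4, T: -2, Θ: 3, N: -5

Collect each base-dimension exponent across the product:
  M: (1) − (-2) − (2) + (2) + (1) = 4
  L: (0) − (-2) − (0) + (1) + (1) = 4
  T: (0) − (1) − (2) + (2) + (-1) = -2
  Θ: (0) − (-1) − (-1) + (1) + (0) = 3
  N: (-1) − (2) − (2) + (2) + (-2) = -5
So the dimensions are [M⁴ L⁴ T⁻² Θ³ N⁻⁵].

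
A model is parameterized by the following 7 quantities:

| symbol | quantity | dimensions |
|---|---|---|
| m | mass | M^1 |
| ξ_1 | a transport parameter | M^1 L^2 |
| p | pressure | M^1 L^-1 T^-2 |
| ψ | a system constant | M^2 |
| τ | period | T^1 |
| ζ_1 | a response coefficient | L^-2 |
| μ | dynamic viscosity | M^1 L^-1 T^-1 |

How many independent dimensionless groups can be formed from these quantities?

4

There are 7 variables and 3 base dimensions (M, L, T).
The dimension matrix has rank 3.
Independent dimensionless groups: 7 − 3 = 4.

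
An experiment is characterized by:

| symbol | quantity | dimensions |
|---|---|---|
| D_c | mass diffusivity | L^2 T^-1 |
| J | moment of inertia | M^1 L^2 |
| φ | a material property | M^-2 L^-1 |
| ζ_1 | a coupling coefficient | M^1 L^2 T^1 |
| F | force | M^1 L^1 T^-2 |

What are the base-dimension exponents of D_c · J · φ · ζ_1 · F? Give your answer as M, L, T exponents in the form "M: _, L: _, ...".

M: 1, L: 6, T: -2

Collect each base-dimension exponent across the product:
  M: (0) + (1) + (-2) + (1) + (1) = 1
  L: (2) + (2) + (-1) + (2) + (1) = 6
  T: (-1) + (0) + (0) + (1) + (-2) = -2
So the dimensions are [M L⁶ T⁻²].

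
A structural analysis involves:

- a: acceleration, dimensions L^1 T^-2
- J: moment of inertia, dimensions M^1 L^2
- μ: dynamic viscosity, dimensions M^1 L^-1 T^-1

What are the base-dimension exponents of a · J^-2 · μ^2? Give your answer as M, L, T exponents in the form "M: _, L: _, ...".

Collect each base-dimension exponent across the product:
  M: (0) − 2·(1) + 2·(1) = 0
  L: (1) − 2·(2) + 2·(-1) = -5
  T: (-2) − 2·(0) + 2·(-1) = -4
So the dimensions are [L⁻⁵ T⁻⁴].

M: 0, L: -5, T: -4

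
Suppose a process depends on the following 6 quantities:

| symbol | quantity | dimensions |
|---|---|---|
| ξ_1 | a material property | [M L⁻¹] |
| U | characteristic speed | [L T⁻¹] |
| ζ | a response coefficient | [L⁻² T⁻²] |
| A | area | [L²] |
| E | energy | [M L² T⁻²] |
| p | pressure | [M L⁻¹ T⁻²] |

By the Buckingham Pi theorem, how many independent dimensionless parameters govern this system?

3

There are 6 variables and 3 base dimensions (M, L, T).
The dimension matrix has rank 3.
Independent dimensionless groups: 6 − 3 = 3.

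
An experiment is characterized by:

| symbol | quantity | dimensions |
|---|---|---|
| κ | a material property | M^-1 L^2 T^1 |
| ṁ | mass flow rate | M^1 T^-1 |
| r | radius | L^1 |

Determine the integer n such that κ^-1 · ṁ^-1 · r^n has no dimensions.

Balance the L exponent: (1)·n from r, plus −(2) − (0) = -2 from the rest, must sum to zero.
n − 2 = 0, so n = 2.

2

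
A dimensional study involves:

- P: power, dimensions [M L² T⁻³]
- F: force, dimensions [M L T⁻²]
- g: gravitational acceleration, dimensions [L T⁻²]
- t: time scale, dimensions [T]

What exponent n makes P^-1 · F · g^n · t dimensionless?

1

Balance the L exponent: (1)·n from g, plus −(2) + (1) + (0) = -1 from the rest, must sum to zero.
n − 1 = 0, so n = 1.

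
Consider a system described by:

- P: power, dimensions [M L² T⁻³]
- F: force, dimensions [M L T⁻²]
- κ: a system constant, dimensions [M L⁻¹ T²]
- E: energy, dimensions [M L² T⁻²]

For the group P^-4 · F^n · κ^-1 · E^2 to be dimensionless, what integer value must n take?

Balance the M exponent: (1)·n from F, plus −4·(1) − (1) + 2·(1) = -3 from the rest, must sum to zero.
n − 3 = 0, so n = 3.

3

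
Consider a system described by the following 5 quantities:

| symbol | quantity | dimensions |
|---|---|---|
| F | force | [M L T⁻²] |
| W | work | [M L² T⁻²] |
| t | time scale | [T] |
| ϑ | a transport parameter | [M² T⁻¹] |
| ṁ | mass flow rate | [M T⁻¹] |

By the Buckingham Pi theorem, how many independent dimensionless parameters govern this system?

There are 5 variables and 3 base dimensions (M, L, T).
The dimension matrix has rank 3.
Independent dimensionless groups: 5 − 3 = 2.

2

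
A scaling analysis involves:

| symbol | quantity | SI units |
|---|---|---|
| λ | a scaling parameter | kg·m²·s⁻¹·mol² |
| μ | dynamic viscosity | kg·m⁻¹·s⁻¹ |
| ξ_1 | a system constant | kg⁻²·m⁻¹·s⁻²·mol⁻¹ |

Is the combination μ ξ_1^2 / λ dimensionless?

Sum the exponent of each base dimension across the product:
  M: −[λ]_M + [μ]_M + 2·[ξ_1]_M = −(1) + (1) + 2·(-2) = -4
  L: −[λ]_L + [μ]_L + 2·[ξ_1]_L = −(2) + (-1) + 2·(-1) = -5
  T: −[λ]_T + [μ]_T + 2·[ξ_1]_T = −(-1) + (-1) + 2·(-2) = -4
  N: −[λ]_N + [μ]_N + 2·[ξ_1]_N = −(2) + (0) + 2·(-1) = -4
Net dimensions [M⁻⁴ L⁻⁵ T⁻⁴ N⁻⁴] ≠ [1] — not dimensionless.

no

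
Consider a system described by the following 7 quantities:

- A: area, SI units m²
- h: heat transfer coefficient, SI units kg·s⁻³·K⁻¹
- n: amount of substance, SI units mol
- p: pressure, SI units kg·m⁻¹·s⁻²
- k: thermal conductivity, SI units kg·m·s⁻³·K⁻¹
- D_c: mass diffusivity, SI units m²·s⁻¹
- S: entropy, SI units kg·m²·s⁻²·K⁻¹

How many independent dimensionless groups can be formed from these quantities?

2

There are 7 variables and 5 base dimensions (M, L, T, Θ, N).
The dimension matrix has rank 5.
Independent dimensionless groups: 7 − 5 = 2.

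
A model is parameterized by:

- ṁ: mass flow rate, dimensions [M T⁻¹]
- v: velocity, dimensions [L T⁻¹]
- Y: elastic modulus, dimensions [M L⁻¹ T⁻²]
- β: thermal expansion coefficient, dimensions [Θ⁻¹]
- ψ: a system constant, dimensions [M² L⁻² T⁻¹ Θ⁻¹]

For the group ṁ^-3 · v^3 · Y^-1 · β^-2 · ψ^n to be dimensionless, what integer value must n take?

2

Balance the M exponent: (2)·n from ψ, plus −3·(1) + 3·(0) − (1) − 2·(0) = -4 from the rest, must sum to zero.
2n − 4 = 0, so n = 2.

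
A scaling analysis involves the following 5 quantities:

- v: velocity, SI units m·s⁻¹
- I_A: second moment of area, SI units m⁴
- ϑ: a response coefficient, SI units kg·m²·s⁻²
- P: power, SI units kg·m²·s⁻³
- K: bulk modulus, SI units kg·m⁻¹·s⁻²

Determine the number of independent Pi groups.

2

There are 5 variables and 3 base dimensions (M, L, T).
The dimension matrix has rank 3.
Independent dimensionless groups: 5 − 3 = 2.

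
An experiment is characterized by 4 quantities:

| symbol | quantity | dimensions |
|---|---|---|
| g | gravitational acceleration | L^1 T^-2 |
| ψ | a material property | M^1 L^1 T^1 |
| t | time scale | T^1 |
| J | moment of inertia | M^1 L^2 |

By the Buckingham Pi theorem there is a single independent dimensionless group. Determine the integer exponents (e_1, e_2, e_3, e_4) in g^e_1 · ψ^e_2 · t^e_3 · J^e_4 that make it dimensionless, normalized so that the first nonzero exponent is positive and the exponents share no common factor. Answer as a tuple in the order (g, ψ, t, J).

(1, 1, 1, -1)

M: e_1·(0) + e_2·(1) + e_3·(0) + e_4·(1) = 0
L: e_1·(1) + e_2·(1) + e_3·(0) + e_4·(2) = 0
T: e_1·(-2) + e_2·(1) + e_3·(1) + e_4·(0) = 0
Solving this homogeneous linear system for the smallest-integer solution (first nonzero entry positive) gives (1, 1, 1, -1).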